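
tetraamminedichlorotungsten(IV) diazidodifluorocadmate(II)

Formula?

Cation [W…]: ligand charges -2, W(IV) ⇒ ion charge 2+.
Anion [Cd…]: ligand charges -4, Cd(II) ⇒ ion charge 2−.
One 2+ cation balances one 2− anion.

[WCl2(NH3)4][CdF2(N3)2]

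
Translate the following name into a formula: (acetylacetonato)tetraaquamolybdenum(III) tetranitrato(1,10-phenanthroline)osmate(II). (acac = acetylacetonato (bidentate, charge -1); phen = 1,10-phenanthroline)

Cation [Mo…]: ligand charges -1, Mo(III) ⇒ ion charge 2+.
Anion [Os…]: ligand charges -4, Os(II) ⇒ ion charge 2−.

[Mo(acac)(H2O)4][Os(NO3)4(phen)]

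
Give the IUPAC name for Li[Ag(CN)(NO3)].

lithium cyanonitratoargentate(I)

The 1 lithium counter-ion carries a total charge of +1, so each complex ion is 1−.
Ligand charges: 1×nitrato (-1 each), 1×cyano (-1 each); total -2. So Ag + (-2) = 1−, giving Ag = +1.
The complex ion is anionic, so silver takes the -ate form argentate(I).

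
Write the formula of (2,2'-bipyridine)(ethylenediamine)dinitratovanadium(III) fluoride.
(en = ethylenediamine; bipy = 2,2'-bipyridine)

Ligands: 1 ethylenediamine (en, neutral), 1 2,2'-bipyridine (bipy, neutral), 2 nitrato (NO3, -1). Ligand charge sum = -2.
Charge balance with fluoride (-1) requires 1 complex ion per 1 fluoride.

[V(bipy)(en)(NO3)2]F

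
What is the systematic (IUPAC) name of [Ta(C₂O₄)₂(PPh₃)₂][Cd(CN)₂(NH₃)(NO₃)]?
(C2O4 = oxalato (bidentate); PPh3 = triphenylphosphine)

Both ions are complex: the cation is named first with the plain metal name, the anion second with the -ate form; each ion's ligands are alphabetised independently.
Cadmium is always +2 in its complexes; the anion's ligand charges sum to -3, so the complex anion is 1−.
A 1:1 salt means the cation carries the equal and opposite charge, 1+.
Cation: ligand charges sum to -4; for the ion to be 1+, Ta = +5.

dioxalatobis(triphenylphosphine)tantalum(V) amminedicyanonitratocadmate(II)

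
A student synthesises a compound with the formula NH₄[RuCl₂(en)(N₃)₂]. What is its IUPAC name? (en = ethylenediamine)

ammonium diazidodichloro(ethylenediamine)ruthenate(III)

The 1 ammonium counter-ion carries a total charge of +1, so each complex ion is 1−.
Ligand charges: 2×azido (-1 each), 2×chloro (-1 each), 1×ethylenediamine (neutral); total -4. So Ru + (-4) = 1−, giving Ru = +3.
The complex ion is anionic, so ruthenium takes the -ate form ruthenate(III).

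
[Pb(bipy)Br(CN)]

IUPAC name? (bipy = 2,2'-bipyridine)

There is no counter-ion, so the complex is neutral overall.
Ligand charges: 1×2,2'-bipyridine (neutral), 1×cyano (-1 each), 1×bromo (-1 each); total -2. So Pb + (-2) = 0, giving Pb = +2.
Ligands are named alphabetically: bipyridine before bromo before cyano.

(2,2'-bipyridine)bromocyanolead(II)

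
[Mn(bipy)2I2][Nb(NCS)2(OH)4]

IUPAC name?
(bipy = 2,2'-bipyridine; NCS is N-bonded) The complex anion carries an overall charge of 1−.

bis(2,2'-bipyridine)diiodomanganese(III) tetrahydroxodiisothiocyanatoniobate(V)

The complex anion is given as 1−; its ligand charges sum to -6, so Nb = +5.
A 1:1 salt means the cation carries the equal and opposite charge, 1+.
Cation: ligand charges sum to -2; for the ion to be 1+, Mn = +3.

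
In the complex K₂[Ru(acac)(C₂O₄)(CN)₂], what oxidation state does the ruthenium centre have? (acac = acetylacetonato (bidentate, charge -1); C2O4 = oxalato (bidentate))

2 potassium outside the brackets (+1 each) → the complex ion is 2−.
Ligand charges: 2×CN = -2; 1×acac = -1; 1×C2O4 = -2; sum -5.
Ru + (-5) = 2− ⇒ Ru is +3.

+3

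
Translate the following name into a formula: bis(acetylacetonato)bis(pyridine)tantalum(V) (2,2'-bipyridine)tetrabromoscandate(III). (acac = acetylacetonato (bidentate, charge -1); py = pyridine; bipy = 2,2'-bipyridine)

[Ta(acac)2(py)2][Sc(bipy)Br4]3

Cation [Ta…]: ligand charges -2, Ta(V) ⇒ ion charge 3+.
Anion [Sc…]: ligand charges -4, Sc(III) ⇒ ion charge 1−.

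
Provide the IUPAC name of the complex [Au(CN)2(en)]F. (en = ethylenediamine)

dicyano(ethylenediamine)gold(III) fluoride

The 1 fluoride counter-ion carries a total charge of -1, so each complex ion is 1+.
Ligand charges: 1×ethylenediamine (neutral), 2×cyano (-1 each); total -2. So Au + (-2) = 1+, giving Au = +3.
Ligands are named alphabetically: cyano before ethylenediamine.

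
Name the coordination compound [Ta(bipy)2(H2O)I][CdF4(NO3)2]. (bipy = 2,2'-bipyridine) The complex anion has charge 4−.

The complex anion is given as 4−; its ligand charges sum to -6, so Cd = +2.
A 1:1 salt means the cation carries the equal and opposite charge, 4+.
Cation: ligand charges sum to -1; for the ion to be 4+, Ta = +5.

aquabis(2,2'-bipyridine)iodotantalum(V) tetrafluorodinitratocadmate(II)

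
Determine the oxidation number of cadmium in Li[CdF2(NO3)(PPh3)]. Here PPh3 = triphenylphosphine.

+2

1 lithium outside the brackets (+1 each) → the complex ion is 1−.
Ligand charges: 1×PPh3 neutral; 1×NO3 = -1; 2×F = -2; sum -3.
Cd + (-3) = 1− ⇒ Cd is +2.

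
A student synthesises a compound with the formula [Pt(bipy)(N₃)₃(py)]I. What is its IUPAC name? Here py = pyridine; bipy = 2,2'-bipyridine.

triazido(2,2'-bipyridine)(pyridine)platinum(IV) iodide

The 1 iodide counter-ion carries a total charge of -1, so each complex ion is 1+.
Ligand charges: 1×pyridine (neutral), 3×azido (-1 each), 1×2,2'-bipyridine (neutral); total -3. So Pt + (-3) = 1+, giving Pt = +4.
Ligands are named alphabetically: azido before bipyridine before pyridine.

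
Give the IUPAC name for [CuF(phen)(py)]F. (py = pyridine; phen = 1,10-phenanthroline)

fluoro(1,10-phenanthroline)(pyridine)copper(II) fluoride

The 1 fluoride counter-ion carries a total charge of -1, so each complex ion is 1+.
Ligand charges: 1×pyridine (neutral), 1×fluoro (-1 each), 1×1,10-phenanthroline (neutral); total -1. So Cu + (-1) = 1+, giving Cu = +2.
Ligands are named alphabetically: fluoro before phenanthroline before pyridine.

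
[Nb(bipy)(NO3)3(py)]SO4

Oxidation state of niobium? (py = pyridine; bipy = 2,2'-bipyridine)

+5

1 sulfate outside the brackets (-2 each) → the complex ion is 2+.
Ligand charges: 1×py neutral; 3×NO3 = -3; 1×bipy neutral; sum -3.
Nb + (-3) = 2+ ⇒ Nb is +5.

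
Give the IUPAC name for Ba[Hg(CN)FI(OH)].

The 1 barium counter-ion carries a total charge of +2, so each complex ion is 2−.
Ligand charges: 1×fluoro (-1 each), 1×cyano (-1 each), 1×iodo (-1 each), 1×hydroxo (-1 each); total -4. So Hg + (-4) = 2−, giving Hg = +2.
Ligands are named alphabetically: cyano before fluoro before hydroxo before iodo.
The complex ion is anionic, so mercury takes the -ate form mercurate(II).

barium cyanofluorohydroxoiodomercurate(II)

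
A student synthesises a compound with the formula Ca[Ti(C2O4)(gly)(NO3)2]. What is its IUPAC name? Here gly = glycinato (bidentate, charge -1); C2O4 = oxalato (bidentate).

The 1 calcium counter-ion carries a total charge of +2, so each complex ion is 2−.
Ligand charges: 2×nitrato (-1 each), 1×glycinato (-1 each), 1×oxalato (-2 each); total -5. So Ti + (-5) = 2−, giving Ti = +3.
Ligands are named alphabetically: glycinato before nitrato before oxalato.
The complex ion is anionic, so titanium takes the -ate form titanate(III).

calcium (glycinato)dinitratooxalatotitanate(III)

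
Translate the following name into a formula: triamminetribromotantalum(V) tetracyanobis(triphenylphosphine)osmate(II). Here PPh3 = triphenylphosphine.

Cation [Ta…]: ligand charges -3, Ta(V) ⇒ ion charge 2+.
Anion [Os…]: ligand charges -4, Os(II) ⇒ ion charge 2−.
One 2+ cation balances one 2− anion.

[TaBr3(NH3)3][Os(CN)4(PPh3)2]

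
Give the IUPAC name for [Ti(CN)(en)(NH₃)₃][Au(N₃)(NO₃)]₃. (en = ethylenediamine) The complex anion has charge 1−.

The complex anion is given as 1−; its ligand charges sum to -2, so Au = +1.
With 3 anions per cation, the cation must be 3×1 = 3+.
Cation: ligand charges sum to -1; for the ion to be 3+, Ti = +4.

triamminecyano(ethylenediamine)titanium(IV) azidonitratoaurate(I)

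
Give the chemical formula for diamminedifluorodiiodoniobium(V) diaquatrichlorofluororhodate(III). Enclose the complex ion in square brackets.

[NbF2I2(NH3)2][RhCl3F(H2O)2]

Cation [Nb…]: ligand charges -4, Nb(V) ⇒ ion charge 1+.
Anion [Rh…]: ligand charges -4, Rh(III) ⇒ ion charge 1−.
One 1+ cation balances one 1− anion.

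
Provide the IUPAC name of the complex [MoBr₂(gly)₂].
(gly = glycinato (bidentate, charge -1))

dibromobis(glycinato)molybdenum(IV)

There is no counter-ion, so the complex is neutral overall.
Ligand charges: 2×glycinato (-1 each), 2×bromo (-1 each); total -4. So Mo + (-4) = 0, giving Mo = +4.
Ligands are named alphabetically: bromo before glycinato.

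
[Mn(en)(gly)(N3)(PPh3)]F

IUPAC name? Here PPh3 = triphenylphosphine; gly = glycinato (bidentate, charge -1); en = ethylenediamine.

azido(ethylenediamine)(glycinato)(triphenylphosphine)manganese(III) fluoride

The 1 fluoride counter-ion carries a total charge of -1, so each complex ion is 1+.
Ligand charges: 1×triphenylphosphine (neutral), 1×glycinato (-1 each), 1×ethylenediamine (neutral), 1×azido (-1 each); total -2. So Mn + (-2) = 1+, giving Mn = +3.
Ligands are named alphabetically: azido before ethylenediamine before glycinato before triphenylphosphine.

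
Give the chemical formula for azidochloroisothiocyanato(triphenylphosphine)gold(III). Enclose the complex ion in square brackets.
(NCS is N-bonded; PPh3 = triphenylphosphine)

[AuCl(N3)(NCS)(PPh3)]

Ligands: 1 isothiocyanato (NCS, -1), 1 azido (N3, -1), 1 chloro (Cl, -1), 1 triphenylphosphine (PPh3, neutral). Ligand charge sum = -3.
With Au in oxidation state +3, the complex ion is [Au...].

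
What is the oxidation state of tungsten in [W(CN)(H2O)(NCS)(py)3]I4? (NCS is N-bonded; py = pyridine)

+6

4 iodide outside the brackets (-1 each) → the complex ion is 4+.
Ligand charges: 1×H2O neutral; 1×NCS = -1; 3×py neutral; 1×CN = -1; sum -2.
W + (-2) = 4+ ⇒ W is +6.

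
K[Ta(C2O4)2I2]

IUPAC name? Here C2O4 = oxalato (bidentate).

potassium diiododioxalatotantalate(V)

The 1 potassium counter-ion carries a total charge of +1, so each complex ion is 1−.
Ligand charges: 2×iodo (-1 each), 2×oxalato (-2 each); total -6. So Ta + (-6) = 1−, giving Ta = +5.
Ligands are named alphabetically: iodo before oxalato.
The complex ion is anionic, so tantalum takes the -ate form tantalate(V).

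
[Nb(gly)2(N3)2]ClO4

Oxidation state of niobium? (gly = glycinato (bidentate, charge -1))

+5

1 perchlorate outside the brackets (-1 each) → the complex ion is 1+.
Ligand charges: 2×N3 = -2; 2×gly = -2; sum -4.
Nb + (-4) = 1+ ⇒ Nb is +5.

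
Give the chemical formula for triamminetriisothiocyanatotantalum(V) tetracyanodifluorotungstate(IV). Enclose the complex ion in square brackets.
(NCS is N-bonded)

Cation [Ta…]: ligand charges -3, Ta(V) ⇒ ion charge 2+.
Anion [W…]: ligand charges -6, W(IV) ⇒ ion charge 2−.

[Ta(NCS)3(NH3)3][W(CN)4F2]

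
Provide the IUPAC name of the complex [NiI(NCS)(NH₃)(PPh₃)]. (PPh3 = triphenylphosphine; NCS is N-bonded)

There is no counter-ion, so the complex is neutral overall.
Ligand charges: 1×triphenylphosphine (neutral), 1×ammine (neutral), 1×iodo (-1 each), 1×isothiocyanato (-1 each); total -2. So Ni + (-2) = 0, giving Ni = +2.
Ligands are named alphabetically: ammine before iodo before isothiocyanato before triphenylphosphine.

ammineiodoisothiocyanato(triphenylphosphine)nickel(II)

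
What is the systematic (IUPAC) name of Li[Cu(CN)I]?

The 1 lithium counter-ion carries a total charge of +1, so each complex ion is 1−.
Ligand charges: 1×iodo (-1 each), 1×cyano (-1 each); total -2. So Cu + (-2) = 1−, giving Cu = +1.
The complex ion is anionic, so copper takes the -ate form cuprate(I).

lithium cyanoiodocuprate(I)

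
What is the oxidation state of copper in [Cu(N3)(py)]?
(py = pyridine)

No counter-ion: the bracketed complex is neutral.
Ligand charges: 1×py neutral; 1×N3 = -1; sum -1.
Cu + (-1) = 0 ⇒ Cu is +1.

+1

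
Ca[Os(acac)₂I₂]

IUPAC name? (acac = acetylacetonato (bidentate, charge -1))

calcium bis(acetylacetonato)diiodoosmate(II)

The 1 calcium counter-ion carries a total charge of +2, so each complex ion is 2−.
Ligand charges: 2×iodo (-1 each), 2×acetylacetonato (-1 each); total -4. So Os + (-4) = 2−, giving Os = +2.
The complex ion is anionic, so osmium takes the -ate form osmate(II).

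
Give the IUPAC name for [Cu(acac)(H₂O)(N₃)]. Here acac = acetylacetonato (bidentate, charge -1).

There is no counter-ion, so the complex is neutral overall.
Ligand charges: 1×acetylacetonato (-1 each), 1×azido (-1 each), 1×aqua (neutral); total -2. So Cu + (-2) = 0, giving Cu = +2.
Ligands are named alphabetically: acetylacetonato before aqua before azido.

(acetylacetonato)aquaazidocopper(II)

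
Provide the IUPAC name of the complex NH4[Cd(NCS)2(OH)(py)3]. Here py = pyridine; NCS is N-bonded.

ammonium hydroxodiisothiocyanatotris(pyridine)cadmate(II)

The 1 ammonium counter-ion carries a total charge of +1, so each complex ion is 1−.
Ligand charges: 1×hydroxo (-1 each), 3×pyridine (neutral), 2×isothiocyanato (-1 each); total -3. So Cd + (-3) = 1−, giving Cd = +2.
Ligands are named alphabetically: hydroxo before isothiocyanato before pyridine.
The complex ion is anionic, so cadmium takes the -ate form cadmate(II).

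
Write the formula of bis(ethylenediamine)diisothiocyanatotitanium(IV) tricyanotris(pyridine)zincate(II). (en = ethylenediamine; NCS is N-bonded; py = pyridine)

[Ti(en)2(NCS)2][Zn(CN)3(py)3]2

Cation [Ti…]: ligand charges -2, Ti(IV) ⇒ ion charge 2+.
Anion [Zn…]: ligand charges -3, Zn(II) ⇒ ion charge 1−.
One 2+ cation requires 2 of the 1− anion.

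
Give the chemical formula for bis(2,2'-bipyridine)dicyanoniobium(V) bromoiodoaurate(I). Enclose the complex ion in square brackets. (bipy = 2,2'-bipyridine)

[Nb(bipy)2(CN)2][AuBrI]3

Cation [Nb…]: ligand charges -2, Nb(V) ⇒ ion charge 3+.
Anion [Au…]: ligand charges -2, Au(I) ⇒ ion charge 1−.
One 3+ cation requires 3 of the 1− anion.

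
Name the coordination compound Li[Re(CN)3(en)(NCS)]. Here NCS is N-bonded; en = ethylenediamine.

The 1 lithium counter-ion carries a total charge of +1, so each complex ion is 1−.
Ligand charges: 3×cyano (-1 each), 1×isothiocyanato (-1 each), 1×ethylenediamine (neutral); total -4. So Re + (-4) = 1−, giving Re = +3.
Ligands are named alphabetically: cyano before ethylenediamine before isothiocyanato.
The complex ion is anionic, so rhenium takes the -ate form rhenate(III).

lithium tricyano(ethylenediamine)isothiocyanatorhenate(III)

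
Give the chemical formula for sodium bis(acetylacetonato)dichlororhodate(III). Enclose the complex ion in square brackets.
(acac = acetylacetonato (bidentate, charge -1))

Ligands: 2 acetylacetonato (acac, -1), 2 chloro (Cl, -1). Ligand charge sum = -4.
Charge balance with sodium (+1) requires 1 complex ion per 1 sodium.

Na[Rh(acac)2Cl2]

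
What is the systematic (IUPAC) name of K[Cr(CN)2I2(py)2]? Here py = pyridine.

potassium dicyanodiiodobis(pyridine)chromate(III)

The 1 potassium counter-ion carries a total charge of +1, so each complex ion is 1−.
Ligand charges: 2×cyano (-1 each), 2×pyridine (neutral), 2×iodo (-1 each); total -4. So Cr + (-4) = 1−, giving Cr = +3.
The complex ion is anionic, so chromium takes the -ate form chromate(III).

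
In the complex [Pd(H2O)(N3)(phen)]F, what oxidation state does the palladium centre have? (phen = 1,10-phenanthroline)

+2

1 fluoride outside the brackets (-1 each) → the complex ion is 1+.
Ligand charges: 1×N3 = -1; 1×H2O neutral; 1×phen neutral; sum -1.
Pd + (-1) = 1+ ⇒ Pd is +2.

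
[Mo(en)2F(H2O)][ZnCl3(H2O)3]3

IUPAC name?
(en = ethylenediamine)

Both ions are complex: the cation is named first with the plain metal name, the anion second with the -ate form; each ion's ligands are alphabetised independently.
Zinc is always +2 in its complexes; the anion's ligand charges sum to -3, so the complex anion is 1−.
With 3 anions per cation, the cation must be 3×1 = 3+.
Cation: ligand charges sum to -1; for the ion to be 3+, Mo = +4.

aquabis(ethylenediamine)fluoromolybdenum(IV) triaquatrichlorozincate(II)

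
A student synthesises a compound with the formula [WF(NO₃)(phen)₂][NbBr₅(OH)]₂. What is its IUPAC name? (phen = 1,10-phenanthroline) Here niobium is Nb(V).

Nb is given as +5; the anion's ligand charges sum to -6, so the complex anion is 1−.
With 2 anions per cation, the cation must be 2×1 = 2+.
Cation: ligand charges sum to -2; for the ion to be 2+, W = +4.

fluoronitratobis(1,10-phenanthroline)tungsten(IV) pentabromohydroxoniobate(V)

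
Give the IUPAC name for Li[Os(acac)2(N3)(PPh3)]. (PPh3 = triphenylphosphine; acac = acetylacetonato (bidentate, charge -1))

lithium bis(acetylacetonato)azido(triphenylphosphine)osmate(II)

The 1 lithium counter-ion carries a total charge of +1, so each complex ion is 1−.
Ligand charges: 1×triphenylphosphine (neutral), 2×acetylacetonato (-1 each), 1×azido (-1 each); total -3. So Os + (-3) = 1−, giving Os = +2.
Ligands are named alphabetically: acetylacetonato before azido before triphenylphosphine.
The complex ion is anionic, so osmium takes the -ate form osmate(II).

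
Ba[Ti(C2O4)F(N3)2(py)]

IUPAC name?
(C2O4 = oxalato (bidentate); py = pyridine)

The 1 barium counter-ion carries a total charge of +2, so each complex ion is 2−.
Ligand charges: 2×azido (-1 each), 1×fluoro (-1 each), 1×oxalato (-2 each), 1×pyridine (neutral); total -5. So Ti + (-5) = 2−, giving Ti = +3.
Ligands are named alphabetically: azido before fluoro before oxalato before pyridine.
The complex ion is anionic, so titanium takes the -ate form titanate(III).

barium diazidofluorooxalato(pyridine)titanate(III)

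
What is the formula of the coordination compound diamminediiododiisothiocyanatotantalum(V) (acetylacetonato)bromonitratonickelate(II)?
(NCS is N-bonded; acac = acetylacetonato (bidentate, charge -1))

[TaI2(NCS)2(NH3)2][Ni(acac)Br(NO3)]

Cation [Ta…]: ligand charges -4, Ta(V) ⇒ ion charge 1+.
Anion [Ni…]: ligand charges -3, Ni(II) ⇒ ion charge 1−.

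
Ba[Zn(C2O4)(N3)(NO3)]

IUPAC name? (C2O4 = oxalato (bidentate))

barium azidonitratooxalatozincate(II)

The 1 barium counter-ion carries a total charge of +2, so each complex ion is 2−.
Ligand charges: 1×nitrato (-1 each), 1×azido (-1 each), 1×oxalato (-2 each); total -4. So Zn + (-4) = 2−, giving Zn = +2.
Ligands are named alphabetically: azido before nitrato before oxalato.
The complex ion is anionic, so zinc takes the -ate form zincate(II).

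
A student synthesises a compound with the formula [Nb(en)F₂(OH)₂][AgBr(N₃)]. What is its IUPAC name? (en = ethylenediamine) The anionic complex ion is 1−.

The complex anion is given as 1−; its ligand charges sum to -2, so Ag = +1.
A 1:1 salt means the cation carries the equal and opposite charge, 1+.
Cation: ligand charges sum to -4; for the ion to be 1+, Nb = +5.

(ethylenediamine)difluorodihydroxoniobium(V) azidobromoargentate(I)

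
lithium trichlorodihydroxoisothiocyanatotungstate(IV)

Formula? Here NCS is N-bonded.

Ligands: 3 chloro (Cl, -1), 2 hydroxo (OH, -1), 1 isothiocyanato (NCS, -1). Ligand charge sum = -6.
With W in oxidation state +4, the complex ion is [W...]^2−.
Charge balance with lithium (+1) requires 1 complex ion per 2 lithium.

Li2[WCl3(NCS)(OH)2]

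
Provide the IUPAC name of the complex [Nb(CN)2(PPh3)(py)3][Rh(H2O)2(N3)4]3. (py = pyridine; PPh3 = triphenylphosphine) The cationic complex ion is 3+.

dicyanotris(pyridine)(triphenylphosphine)niobium(V) diaquatetraazidorhodate(III)

The complex cation is given as 3+; its ligand charges sum to -2, so Nb = +5.
With 3 anions per cation, each anion must be 3/3 = 1−.
Anion: ligand charges sum to -4; for the ion to be 1−, Rh = +3.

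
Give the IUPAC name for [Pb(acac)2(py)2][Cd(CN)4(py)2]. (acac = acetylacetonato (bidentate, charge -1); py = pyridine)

bis(acetylacetonato)bis(pyridine)lead(IV) tetracyanobis(pyridine)cadmate(II)

Both ions are complex: the cation is named first with the plain metal name, the anion second with the -ate form; each ion's ligands are alphabetised independently.
Cadmium is always +2 in its complexes; the anion's ligand charges sum to -4, so the complex anion is 2−.
A 1:1 salt means the cation carries the equal and opposite charge, 2+.
Cation: ligand charges sum to -2; for the ion to be 2+, Pb = +4.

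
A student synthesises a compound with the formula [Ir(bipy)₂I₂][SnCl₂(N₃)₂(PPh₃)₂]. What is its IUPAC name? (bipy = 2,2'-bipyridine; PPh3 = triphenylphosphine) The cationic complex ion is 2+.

The complex cation is given as 2+; its ligand charges sum to -2, so Ir = +4.
A 1:1 salt means the anion carries the equal and opposite charge, 2−.
Anion: ligand charges sum to -4; for the ion to be 2−, Sn = +2.

bis(2,2'-bipyridine)diiodoiridium(IV) diazidodichlorobis(triphenylphosphine)stannate(II)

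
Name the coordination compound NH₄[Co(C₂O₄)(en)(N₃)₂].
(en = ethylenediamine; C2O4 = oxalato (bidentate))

The 1 ammonium counter-ion carries a total charge of +1, so each complex ion is 1−.
Ligand charges: 1×ethylenediamine (neutral), 2×azido (-1 each), 1×oxalato (-2 each); total -4. So Co + (-4) = 1−, giving Co = +3.
Ligands are named alphabetically: azido before ethylenediamine before oxalato.
The complex ion is anionic, so cobalt takes the -ate form cobaltate(III).

ammonium diazido(ethylenediamine)oxalatocobaltate(III)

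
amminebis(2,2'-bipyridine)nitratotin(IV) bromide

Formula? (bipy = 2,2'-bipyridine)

[Sn(bipy)2(NH3)(NO3)]Br3

Ligands: 1 ammine (NH3, neutral), 2 2,2'-bipyridine (bipy, neutral), 1 nitrato (NO3, -1). Ligand charge sum = -1.
With Sn in oxidation state +4, the complex ion is [Sn...]^3+.
Charge balance with bromide (-1) requires 1 complex ion per 3 bromide.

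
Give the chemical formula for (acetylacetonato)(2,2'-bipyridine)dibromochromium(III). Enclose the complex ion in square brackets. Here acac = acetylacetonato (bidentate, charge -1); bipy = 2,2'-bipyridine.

[Cr(acac)(bipy)Br2]

Ligands: 1 acetylacetonato (acac, -1), 1 2,2'-bipyridine (bipy, neutral), 2 bromo (Br, -1). Ligand charge sum = -3.
With Cr in oxidation state +3, the complex ion is [Cr...].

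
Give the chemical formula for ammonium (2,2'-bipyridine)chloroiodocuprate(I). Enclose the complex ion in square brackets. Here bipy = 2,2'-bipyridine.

Ligands: 1 2,2'-bipyridine (bipy, neutral), 1 chloro (Cl, -1), 1 iodo (I, -1). Ligand charge sum = -2.
With Cu in oxidation state +1, the complex ion is [Cu...]^1−.
Charge balance with ammonium (+1) requires 1 complex ion per 1 ammonium.

NH4[Cu(bipy)ClI]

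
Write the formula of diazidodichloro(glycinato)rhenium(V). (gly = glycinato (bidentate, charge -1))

[ReCl2(gly)(N3)2]

Ligands: 2 azido (N3, -1), 1 glycinato (gly, -1), 2 chloro (Cl, -1). Ligand charge sum = -5.
With Re in oxidation state +5, the complex ion is [Re...].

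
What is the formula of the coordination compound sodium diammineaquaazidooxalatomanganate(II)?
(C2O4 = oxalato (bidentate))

Ligands: 1 azido (N3, -1), 2 ammine (NH3, neutral), 1 aqua (H2O, neutral), 1 oxalato (C2O4, -2). Ligand charge sum = -3.
With Mn in oxidation state +2, the complex ion is [Mn...]^1−.
Charge balance with sodium (+1) requires 1 complex ion per 1 sodium.

Na[Mn(C2O4)(H2O)(N3)(NH3)2]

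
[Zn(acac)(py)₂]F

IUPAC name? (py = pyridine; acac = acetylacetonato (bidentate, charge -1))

The 1 fluoride counter-ion carries a total charge of -1, so each complex ion is 1+.
Ligand charges: 2×pyridine (neutral), 1×acetylacetonato (-1 each); total -1. So Zn + (-1) = 1+, giving Zn = +2.
Ligands are named alphabetically: acetylacetonato before pyridine.

(acetylacetonato)bis(pyridine)zinc(II) fluoride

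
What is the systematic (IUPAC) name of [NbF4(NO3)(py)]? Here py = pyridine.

There is no counter-ion, so the complex is neutral overall.
Ligand charges: 1×pyridine (neutral), 1×nitrato (-1 each), 4×fluoro (-1 each); total -5. So Nb + (-5) = 0, giving Nb = +5.
Ligands are named alphabetically: fluoro before nitrato before pyridine.

tetrafluoronitrato(pyridine)niobium(V)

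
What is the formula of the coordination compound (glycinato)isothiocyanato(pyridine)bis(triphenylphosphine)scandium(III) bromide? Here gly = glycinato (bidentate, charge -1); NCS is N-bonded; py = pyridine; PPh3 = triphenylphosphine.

Ligands: 1 glycinato (gly, -1), 1 isothiocyanato (NCS, -1), 1 pyridine (py, neutral), 2 triphenylphosphine (PPh3, neutral). Ligand charge sum = -2.
Charge balance with bromide (-1) requires 1 complex ion per 1 bromide.

[Sc(gly)(NCS)(PPh3)2(py)]Br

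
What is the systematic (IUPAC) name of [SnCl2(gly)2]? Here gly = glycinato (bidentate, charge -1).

dichlorobis(glycinato)tin(IV)

There is no counter-ion, so the complex is neutral overall.
Ligand charges: 2×chloro (-1 each), 2×glycinato (-1 each); total -4. So Sn + (-4) = 0, giving Sn = +4.
Ligands are named alphabetically: chloro before glycinato.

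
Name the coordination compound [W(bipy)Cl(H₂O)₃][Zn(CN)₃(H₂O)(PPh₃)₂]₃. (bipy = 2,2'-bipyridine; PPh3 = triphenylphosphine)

triaqua(2,2'-bipyridine)chlorotungsten(IV) aquatricyanobis(triphenylphosphine)zincate(II)

Both ions are complex: the cation is named first with the plain metal name, the anion second with the -ate form; each ion's ligands are alphabetised independently.
Zinc is always +2 in its complexes; the anion's ligand charges sum to -3, so the complex anion is 1−.
With 3 anions per cation, the cation must be 3×1 = 3+.
Cation: ligand charges sum to -1; for the ion to be 3+, W = +4.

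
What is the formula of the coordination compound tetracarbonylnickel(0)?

[Ni(CO)4]

Ligands: 4 carbonyl (CO, neutral). Ligand charge sum = 0.
With Ni in oxidation state 0, the complex ion is [Ni...].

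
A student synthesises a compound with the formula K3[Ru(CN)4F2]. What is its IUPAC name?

The 3 potassium counter-ions carry a total charge of +3, so each complex ion is 3−.
Ligand charges: 2×fluoro (-1 each), 4×cyano (-1 each); total -6. So Ru + (-6) = 3−, giving Ru = +3.
The complex ion is anionic, so ruthenium takes the -ate form ruthenate(III).

potassium tetracyanodifluororuthenate(III)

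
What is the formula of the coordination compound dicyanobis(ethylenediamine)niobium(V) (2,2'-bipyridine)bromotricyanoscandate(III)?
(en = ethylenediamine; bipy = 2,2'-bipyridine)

[Nb(CN)2(en)2][Sc(bipy)Br(CN)3]3

Cation [Nb…]: ligand charges -2, Nb(V) ⇒ ion charge 3+.
Anion [Sc…]: ligand charges -4, Sc(III) ⇒ ion charge 1−.
One 3+ cation requires 3 of the 1− anion.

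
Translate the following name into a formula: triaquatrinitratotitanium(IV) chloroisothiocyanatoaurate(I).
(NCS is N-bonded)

[Ti(H2O)3(NO3)3][AuCl(NCS)]

Cation [Ti…]: ligand charges -3, Ti(IV) ⇒ ion charge 1+.
Anion [Au…]: ligand charges -2, Au(I) ⇒ ion charge 1−.
One 1+ cation balances one 1− anion.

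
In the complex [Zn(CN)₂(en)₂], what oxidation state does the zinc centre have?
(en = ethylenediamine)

No counter-ion: the bracketed complex is neutral.
Ligand charges: 2×CN = -2; 2×en neutral; sum -2.
Zn + (-2) = 0 ⇒ Zn is +2.

+2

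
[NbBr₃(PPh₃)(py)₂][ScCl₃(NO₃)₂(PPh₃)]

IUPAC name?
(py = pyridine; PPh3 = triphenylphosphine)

tribromobis(pyridine)(triphenylphosphine)niobium(V) trichlorodinitrato(triphenylphosphine)scandate(III)

Scandium is always +3 in its complexes; the anion's ligand charges sum to -5, so the complex anion is 2−.
A 1:1 salt means the cation carries the equal and opposite charge, 2+.
Cation: ligand charges sum to -3; for the ion to be 2+, Nb = +5.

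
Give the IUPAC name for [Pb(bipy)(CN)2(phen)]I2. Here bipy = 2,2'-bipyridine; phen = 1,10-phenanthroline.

(2,2'-bipyridine)dicyano(1,10-phenanthroline)lead(IV) iodide

The 2 iodide counter-ions carry a total charge of -2, so each complex ion is 2+.
Ligand charges: 1×2,2'-bipyridine (neutral), 1×1,10-phenanthroline (neutral), 2×cyano (-1 each); total -2. So Pb + (-2) = 2+, giving Pb = +4.
Ligands are named alphabetically: bipyridine before cyano before phenanthroline.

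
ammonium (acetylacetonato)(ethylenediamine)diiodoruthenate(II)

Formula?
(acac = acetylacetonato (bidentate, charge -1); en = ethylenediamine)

NH4[Ru(acac)(en)I2]

Ligands: 1 acetylacetonato (acac, -1), 1 ethylenediamine (en, neutral), 2 iodo (I, -1). Ligand charge sum = -3.
Charge balance with ammonium (+1) requires 1 complex ion per 1 ammonium.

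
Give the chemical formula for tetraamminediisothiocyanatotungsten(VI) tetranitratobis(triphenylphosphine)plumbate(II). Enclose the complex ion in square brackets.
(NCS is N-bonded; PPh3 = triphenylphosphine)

[W(NCS)2(NH3)4][Pb(NO3)4(PPh3)2]2

Cation [W…]: ligand charges -2, W(VI) ⇒ ion charge 4+.
Anion [Pb…]: ligand charges -4, Pb(II) ⇒ ion charge 2−.
One 4+ cation requires 2 of the 2− anion.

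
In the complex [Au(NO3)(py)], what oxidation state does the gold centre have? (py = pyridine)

+1

No counter-ion: the bracketed complex is neutral.
Ligand charges: 1×py neutral; 1×NO3 = -1; sum -1.
Au + (-1) = 0 ⇒ Au is +1.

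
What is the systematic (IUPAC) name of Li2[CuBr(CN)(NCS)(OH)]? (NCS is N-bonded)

The 2 lithium counter-ions carry a total charge of +2, so each complex ion is 2−.
Ligand charges: 1×bromo (-1 each), 1×isothiocyanato (-1 each), 1×hydroxo (-1 each), 1×cyano (-1 each); total -4. So Cu + (-4) = 2−, giving Cu = +2.
Ligands are named alphabetically: bromo before cyano before hydroxo before isothiocyanato.
The complex ion is anionic, so copper takes the -ate form cuprate(II).

lithium bromocyanohydroxoisothiocyanatocuprate(II)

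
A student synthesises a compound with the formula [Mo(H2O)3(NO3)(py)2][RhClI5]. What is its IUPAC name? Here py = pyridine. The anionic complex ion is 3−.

triaquanitratobis(pyridine)molybdenum(IV) chloropentaiodorhodate(III)

The complex anion is given as 3−; its ligand charges sum to -6, so Rh = +3.
A 1:1 salt means the cation carries the equal and opposite charge, 3+.
Cation: ligand charges sum to -1; for the ion to be 3+, Mo = +4.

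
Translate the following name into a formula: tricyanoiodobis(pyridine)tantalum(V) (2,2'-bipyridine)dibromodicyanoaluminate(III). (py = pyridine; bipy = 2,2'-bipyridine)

Cation [Ta…]: ligand charges -4, Ta(V) ⇒ ion charge 1+.
Anion [Al…]: ligand charges -4, Al(III) ⇒ ion charge 1−.

[Ta(CN)3I(py)2][Al(bipy)Br2(CN)2]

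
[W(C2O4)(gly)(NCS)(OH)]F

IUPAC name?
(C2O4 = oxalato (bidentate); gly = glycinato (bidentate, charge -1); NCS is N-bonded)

(glycinato)hydroxoisothiocyanatooxalatotungsten(VI) fluoride

The 1 fluoride counter-ion carries a total charge of -1, so each complex ion is 1+.
Ligand charges: 1×hydroxo (-1 each), 1×oxalato (-2 each), 1×glycinato (-1 each), 1×isothiocyanato (-1 each); total -5. So W + (-5) = 1+, giving W = +6.
Ligands are named alphabetically: glycinato before hydroxo before isothiocyanato before oxalato.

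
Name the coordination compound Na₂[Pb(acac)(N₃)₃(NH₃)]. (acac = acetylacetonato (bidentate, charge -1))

sodium (acetylacetonato)amminetriazidoplumbate(II)

The 2 sodium counter-ions carry a total charge of +2, so each complex ion is 2−.
Ligand charges: 3×azido (-1 each), 1×ammine (neutral), 1×acetylacetonato (-1 each); total -4. So Pb + (-4) = 2−, giving Pb = +2.
The complex ion is anionic, so lead takes the -ate form plumbate(II).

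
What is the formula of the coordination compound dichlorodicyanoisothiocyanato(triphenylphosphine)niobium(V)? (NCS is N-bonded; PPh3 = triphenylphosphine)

Ligands: 2 cyano (CN, -1), 1 isothiocyanato (NCS, -1), 1 triphenylphosphine (PPh3, neutral), 2 chloro (Cl, -1). Ligand charge sum = -5.
With Nb in oxidation state +5, the complex ion is [Nb...].

[NbCl2(CN)2(NCS)(PPh3)]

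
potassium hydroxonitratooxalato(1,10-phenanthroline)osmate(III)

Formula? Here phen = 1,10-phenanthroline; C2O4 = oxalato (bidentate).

Ligands: 1 1,10-phenanthroline (phen, neutral), 1 nitrato (NO3, -1), 1 hydroxo (OH, -1), 1 oxalato (C2O4, -2). Ligand charge sum = -4.
With Os in oxidation state +3, the complex ion is [Os...]^1−.
Charge balance with potassium (+1) requires 1 complex ion per 1 potassium.

K[Os(C2O4)(NO3)(OH)(phen)]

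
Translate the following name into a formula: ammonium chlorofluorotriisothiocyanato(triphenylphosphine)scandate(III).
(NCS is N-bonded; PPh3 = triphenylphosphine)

Ligands: 1 fluoro (F, -1), 1 chloro (Cl, -1), 3 isothiocyanato (NCS, -1), 1 triphenylphosphine (PPh3, neutral). Ligand charge sum = -5.
Charge balance with ammonium (+1) requires 1 complex ion per 2 ammonium.

(NH4)2[ScClF(NCS)3(PPh3)]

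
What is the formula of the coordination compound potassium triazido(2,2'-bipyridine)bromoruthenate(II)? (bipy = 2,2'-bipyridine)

K2[Ru(bipy)Br(N3)3]

Ligands: 3 azido (N3, -1), 1 2,2'-bipyridine (bipy, neutral), 1 bromo (Br, -1). Ligand charge sum = -4.
With Ru in oxidation state +2, the complex ion is [Ru...]^2−.
Charge balance with potassium (+1) requires 1 complex ion per 2 potassium.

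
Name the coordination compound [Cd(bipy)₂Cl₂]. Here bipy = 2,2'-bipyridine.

There is no counter-ion, so the complex is neutral overall.
Ligand charges: 2×chloro (-1 each), 2×2,2'-bipyridine (neutral); total -2. So Cd + (-2) = 0, giving Cd = +2.
Ligands are named alphabetically: bipyridine before chloro.

bis(2,2'-bipyridine)dichlorocadmium(II)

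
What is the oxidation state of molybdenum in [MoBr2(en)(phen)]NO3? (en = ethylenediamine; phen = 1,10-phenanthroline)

1 nitrate outside the brackets (-1 each) → the complex ion is 1+.
Ligand charges: 1×en neutral; 1×phen neutral; 2×Br = -2; sum -2.
Mo + (-2) = 1+ ⇒ Mo is +3.

+3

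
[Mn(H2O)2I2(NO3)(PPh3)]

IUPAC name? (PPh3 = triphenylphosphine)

diaquadiiodonitrato(triphenylphosphine)manganese(III)

There is no counter-ion, so the complex is neutral overall.
Ligand charges: 2×iodo (-1 each), 1×triphenylphosphine (neutral), 1×nitrato (-1 each), 2×aqua (neutral); total -3. So Mn + (-3) = 0, giving Mn = +3.
Ligands are named alphabetically: aqua before iodo before nitrato before triphenylphosphine.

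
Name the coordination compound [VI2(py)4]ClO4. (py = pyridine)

The 1 perchlorate counter-ion carries a total charge of -1, so each complex ion is 1+.
Ligand charges: 4×pyridine (neutral), 2×iodo (-1 each); total -2. So V + (-2) = 1+, giving V = +3.
Ligands are named alphabetically: iodo before pyridine.

diiodotetrakis(pyridine)vanadium(III) perchlorate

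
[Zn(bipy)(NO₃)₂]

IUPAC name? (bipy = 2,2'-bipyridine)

There is no counter-ion, so the complex is neutral overall.
Ligand charges: 1×2,2'-bipyridine (neutral), 2×nitrato (-1 each); total -2. So Zn + (-2) = 0, giving Zn = +2.
Ligands are named alphabetically: bipyridine before nitrato.

(2,2'-bipyridine)dinitratozinc(II)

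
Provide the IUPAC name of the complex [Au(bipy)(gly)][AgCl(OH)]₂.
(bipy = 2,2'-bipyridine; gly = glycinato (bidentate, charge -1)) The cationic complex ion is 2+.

(2,2'-bipyridine)(glycinato)gold(III) chlorohydroxoargentate(I)

Both ions are complex: the cation is named first with the plain metal name, the anion second with the -ate form; each ion's ligands are alphabetised independently.
The complex cation is given as 2+; its ligand charges sum to -1, so Au = +3.
With 2 anions per cation, each anion must be 2/2 = 1−.
Anion: ligand charges sum to -2; for the ion to be 1−, Ag = +1.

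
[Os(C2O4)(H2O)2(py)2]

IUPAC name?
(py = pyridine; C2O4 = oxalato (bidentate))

diaquaoxalatobis(pyridine)osmium(II)

There is no counter-ion, so the complex is neutral overall.
Ligand charges: 2×pyridine (neutral), 1×oxalato (-2 each), 2×aqua (neutral); total -2. So Os + (-2) = 0, giving Os = +2.
Ligands are named alphabetically: aqua before oxalato before pyridine.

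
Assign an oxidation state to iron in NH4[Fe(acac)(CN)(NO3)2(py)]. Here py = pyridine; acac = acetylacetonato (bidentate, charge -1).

1 ammonium outside the brackets (+1 each) → the complex ion is 1−.
Ligand charges: 1×py neutral; 2×NO3 = -2; 1×acac = -1; 1×CN = -1; sum -4.
Fe + (-4) = 1− ⇒ Fe is +3.

+3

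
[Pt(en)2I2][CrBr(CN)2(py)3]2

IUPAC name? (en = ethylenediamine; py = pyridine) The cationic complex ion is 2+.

bis(ethylenediamine)diiodoplatinum(IV) bromodicyanotris(pyridine)chromate(II)

Both ions are complex: the cation is named first with the plain metal name, the anion second with the -ate form; each ion's ligands are alphabetised independently.
The complex cation is given as 2+; its ligand charges sum to -2, so Pt = +4.
With 2 anions per cation, each anion must be 2/2 = 1−.
Anion: ligand charges sum to -3; for the ion to be 1−, Cr = +2.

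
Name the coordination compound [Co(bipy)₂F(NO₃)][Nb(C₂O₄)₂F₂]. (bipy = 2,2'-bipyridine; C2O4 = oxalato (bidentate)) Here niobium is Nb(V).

bis(2,2'-bipyridine)fluoronitratocobalt(III) difluorodioxalatoniobate(V)

Both ions are complex: the cation is named first with the plain metal name, the anion second with the -ate form; each ion's ligands are alphabetised independently.
Nb is given as +5; the anion's ligand charges sum to -6, so the complex anion is 1−.
A 1:1 salt means the cation carries the equal and opposite charge, 1+.
Cation: ligand charges sum to -2; for the ion to be 1+, Co = +3.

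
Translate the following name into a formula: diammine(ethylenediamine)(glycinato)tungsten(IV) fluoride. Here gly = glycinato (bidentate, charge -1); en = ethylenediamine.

[W(en)(gly)(NH3)2]F3

Ligands: 2 ammine (NH3, neutral), 1 glycinato (gly, -1), 1 ethylenediamine (en, neutral). Ligand charge sum = -1.
Charge balance with fluoride (-1) requires 1 complex ion per 3 fluoride.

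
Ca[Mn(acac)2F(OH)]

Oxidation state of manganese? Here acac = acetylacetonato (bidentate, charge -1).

1 calcium outside the brackets (+2 each) → the complex ion is 2−.
Ligand charges: 2×acac = -2; 1×OH = -1; 1×F = -1; sum -4.
Mn + (-4) = 2− ⇒ Mn is +2.

+2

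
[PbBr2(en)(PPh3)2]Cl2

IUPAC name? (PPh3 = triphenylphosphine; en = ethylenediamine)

The 2 chloride counter-ions carry a total charge of -2, so each complex ion is 2+.
Ligand charges: 2×triphenylphosphine (neutral), 2×bromo (-1 each), 1×ethylenediamine (neutral); total -2. So Pb + (-2) = 2+, giving Pb = +4.
Ligands are named alphabetically: bromo before ethylenediamine before triphenylphosphine.

dibromo(ethylenediamine)bis(triphenylphosphine)lead(IV) chloride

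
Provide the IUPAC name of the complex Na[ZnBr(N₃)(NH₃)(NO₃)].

The 1 sodium counter-ion carries a total charge of +1, so each complex ion is 1−.
Ligand charges: 1×azido (-1 each), 1×bromo (-1 each), 1×nitrato (-1 each), 1×ammine (neutral); total -3. So Zn + (-3) = 1−, giving Zn = +2.
The complex ion is anionic, so zinc takes the -ate form zincate(II).

sodium ammineazidobromonitratozincate(II)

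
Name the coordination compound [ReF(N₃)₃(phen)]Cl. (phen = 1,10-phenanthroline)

The 1 chloride counter-ion carries a total charge of -1, so each complex ion is 1+.
Ligand charges: 1×fluoro (-1 each), 3×azido (-1 each), 1×1,10-phenanthroline (neutral); total -4. So Re + (-4) = 1+, giving Re = +5.
Ligands are named alphabetically: azido before fluoro before phenanthroline.

triazidofluoro(1,10-phenanthroline)rhenium(V) chloride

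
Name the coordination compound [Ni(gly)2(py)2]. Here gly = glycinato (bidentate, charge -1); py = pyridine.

There is no counter-ion, so the complex is neutral overall.
Ligand charges: 2×glycinato (-1 each), 2×pyridine (neutral); total -2. So Ni + (-2) = 0, giving Ni = +2.
Ligands are named alphabetically: glycinato before pyridine.

bis(glycinato)bis(pyridine)nickel(II)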